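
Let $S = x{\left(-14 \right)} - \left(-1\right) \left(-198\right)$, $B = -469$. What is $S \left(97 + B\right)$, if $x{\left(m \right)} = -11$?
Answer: $77748$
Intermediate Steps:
$S = -209$ ($S = -11 - \left(-1\right) \left(-198\right) = -11 - 198 = -209$)
$S \left(97 + B\right) = - 209 \left(97 - 469\right) = \left(-209\right) \left(-372\right) = 77748$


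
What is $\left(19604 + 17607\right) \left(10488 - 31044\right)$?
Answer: $-764909316$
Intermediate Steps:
$\left(19604 + 17607\right) \left(10488 - 31044\right) = 37211 \left(-20556\right) = -764909316$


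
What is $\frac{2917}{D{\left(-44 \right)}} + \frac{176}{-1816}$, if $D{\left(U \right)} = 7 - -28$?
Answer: $\frac{661389}{7945} \approx 83.246$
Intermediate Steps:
$D{\left(U \right)} = 35$ ($D{\left(U \right)} = 7 + 28 = 35$)
$\frac{2917}{D{\left(-44 \right)}} + \frac{176}{-1816} = \frac{2917}{35} + \frac{176}{-1816} = 2917 \cdot \frac{1}{35} + 176 \left(- \frac{1}{1816}\right) = \frac{2917}{35} - \frac{22}{227} = \frac{661389}{7945}$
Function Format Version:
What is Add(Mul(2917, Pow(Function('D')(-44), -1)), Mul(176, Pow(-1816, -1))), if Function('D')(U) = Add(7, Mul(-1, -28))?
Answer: Rational(661389, 7945) ≈ 83.246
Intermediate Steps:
Function('D')(U) = 35 (Function('D')(U) = Add(7, 28) = 35)
Add(Mul(2917, Pow(Function('D')(-44), -1)), Mul(176, Pow(-1816, -1))) = Add(Mul(2917, Pow(35, -1)), Mul(176, Pow(-1816, -1))) = Add(Mul(2917, Rational(1, 35)), Mul(176, Rational(-1, 1816))) = Add(Rational(2917, 35), Rational(-22, 227)) = Rational(661389, 7945)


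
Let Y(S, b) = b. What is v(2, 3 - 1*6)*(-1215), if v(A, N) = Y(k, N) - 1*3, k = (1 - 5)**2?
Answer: 7290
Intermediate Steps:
k = 16 (k = (-4)**2 = 16)
v(A, N) = -3 + N (v(A, N) = N - 1*3 = N - 3 = -3 + N)
v(2, 3 - 1*6)*(-1215) = (-3 + (3 - 1*6))*(-1215) = (-3 + (3 - 6))*(-1215) = (-3 - 3)*(-1215) = -6*(-1215) = 7290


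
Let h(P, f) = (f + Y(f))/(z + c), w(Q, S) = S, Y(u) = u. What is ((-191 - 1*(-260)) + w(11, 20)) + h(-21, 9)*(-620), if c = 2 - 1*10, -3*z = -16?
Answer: 4274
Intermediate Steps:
z = 16/3 (z = -⅓*(-16) = 16/3 ≈ 5.3333)
c = -8 (c = 2 - 10 = -8)
h(P, f) = -3*f/4 (h(P, f) = (f + f)/(16/3 - 8) = (2*f)/(-8/3) = (2*f)*(-3/8) = -3*f/4)
((-191 - 1*(-260)) + w(11, 20)) + h(-21, 9)*(-620) = ((-191 - 1*(-260)) + 20) - ¾*9*(-620) = ((-191 + 260) + 20) - 27/4*(-620) = (69 + 20) + 4185 = 89 + 4185 = 4274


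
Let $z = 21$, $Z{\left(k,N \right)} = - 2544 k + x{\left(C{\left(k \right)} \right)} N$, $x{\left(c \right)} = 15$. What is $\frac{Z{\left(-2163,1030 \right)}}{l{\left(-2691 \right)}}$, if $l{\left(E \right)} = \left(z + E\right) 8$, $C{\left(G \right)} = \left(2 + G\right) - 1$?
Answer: $- \frac{919687}{3560} \approx -258.34$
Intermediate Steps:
$C{\left(G \right)} = 1 + G$
$Z{\left(k,N \right)} = - 2544 k + 15 N$
$l{\left(E \right)} = 168 + 8 E$ ($l{\left(E \right)} = \left(21 + E\right) 8 = 168 + 8 E$)
$\frac{Z{\left(-2163,1030 \right)}}{l{\left(-2691 \right)}} = \frac{\left(-2544\right) \left(-2163\right) + 15 \cdot 1030}{168 + 8 \left(-2691\right)} = \frac{5502672 + 15450}{168 - 21528} = \frac{5518122}{-21360} = 5518122 \left(- \frac{1}{21360}\right) = - \frac{919687}{3560}$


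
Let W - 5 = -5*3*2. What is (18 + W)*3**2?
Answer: -63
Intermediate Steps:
W = -25 (W = 5 - 5*3*2 = 5 - 15*2 = 5 - 30 = -25)
(18 + W)*3**2 = (18 - 25)*3**2 = -7*9 = -63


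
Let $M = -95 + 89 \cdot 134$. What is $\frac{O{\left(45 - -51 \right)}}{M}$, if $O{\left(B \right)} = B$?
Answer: $\frac{96}{11831} \approx 0.0081143$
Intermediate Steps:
$M = 11831$ ($M = -95 + 11926 = 11831$)
$\frac{O{\left(45 - -51 \right)}}{M} = \frac{45 - -51}{11831} = \left(45 + 51\right) \frac{1}{11831} = 96 \cdot \frac{1}{11831} = \frac{96}{11831}$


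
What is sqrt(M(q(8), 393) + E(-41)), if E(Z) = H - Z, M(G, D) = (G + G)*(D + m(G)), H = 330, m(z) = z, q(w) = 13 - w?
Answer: sqrt(4351) ≈ 65.962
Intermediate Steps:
M(G, D) = 2*G*(D + G) (M(G, D) = (G + G)*(D + G) = (2*G)*(D + G) = 2*G*(D + G))
E(Z) = 330 - Z
sqrt(M(q(8), 393) + E(-41)) = sqrt(2*(13 - 1*8)*(393 + (13 - 1*8)) + (330 - 1*(-41))) = sqrt(2*(13 - 8)*(393 + (13 - 8)) + (330 + 41)) = sqrt(2*5*(393 + 5) + 371) = sqrt(2*5*398 + 371) = sqrt(3980 + 371) = sqrt(4351)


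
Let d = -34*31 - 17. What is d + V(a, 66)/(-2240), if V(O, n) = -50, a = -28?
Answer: -239899/224 ≈ -1071.0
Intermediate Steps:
d = -1071 (d = -1054 - 17 = -1071)
d + V(a, 66)/(-2240) = -1071 - 50/(-2240) = -1071 - 50*(-1/2240) = -1071 + 5/224 = -239899/224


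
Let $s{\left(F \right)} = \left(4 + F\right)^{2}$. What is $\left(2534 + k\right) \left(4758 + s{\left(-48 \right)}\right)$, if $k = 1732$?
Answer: $28556604$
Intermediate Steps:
$\left(2534 + k\right) \left(4758 + s{\left(-48 \right)}\right) = \left(2534 + 1732\right) \left(4758 + \left(4 - 48\right)^{2}\right) = 4266 \left(4758 + \left(-44\right)^{2}\right) = 4266 \left(4758 + 1936\right) = 4266 \cdot 6694 = 28556604$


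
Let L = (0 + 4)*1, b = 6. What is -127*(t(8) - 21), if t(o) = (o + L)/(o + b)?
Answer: 17907/7 ≈ 2558.1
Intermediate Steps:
L = 4 (L = 4*1 = 4)
t(o) = (4 + o)/(6 + o) (t(o) = (o + 4)/(o + 6) = (4 + o)/(6 + o))
-127*(t(8) - 21) = -127*((4 + 8)/(6 + 8) - 21) = -127*(12/14 - 21) = -127*((1/14)*12 - 21) = -127*(6/7 - 21) = -127*(-141/7) = 17907/7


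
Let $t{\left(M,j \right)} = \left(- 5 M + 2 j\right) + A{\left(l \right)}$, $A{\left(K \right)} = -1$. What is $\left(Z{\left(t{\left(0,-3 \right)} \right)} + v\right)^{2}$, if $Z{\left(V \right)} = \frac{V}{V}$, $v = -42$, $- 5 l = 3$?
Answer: $1681$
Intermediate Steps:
$l = - \frac{3}{5}$ ($l = \left(- \frac{1}{5}\right) 3 = - \frac{3}{5} \approx -0.6$)
$t{\left(M,j \right)} = -1 - 5 M + 2 j$ ($t{\left(M,j \right)} = \left(- 5 M + 2 j\right) - 1 = -1 - 5 M + 2 j$)
$Z{\left(V \right)} = 1$
$\left(Z{\left(t{\left(0,-3 \right)} \right)} + v\right)^{2} = \left(1 - 42\right)^{2} = \left(-41\right)^{2} = 1681$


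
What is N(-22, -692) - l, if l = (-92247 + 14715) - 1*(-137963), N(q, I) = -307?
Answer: -60738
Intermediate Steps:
l = 60431 (l = -77532 + 137963 = 60431)
N(-22, -692) - l = -307 - 1*60431 = -307 - 60431 = -60738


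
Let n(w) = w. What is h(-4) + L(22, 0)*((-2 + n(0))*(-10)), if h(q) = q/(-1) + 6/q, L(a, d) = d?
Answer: 5/2 ≈ 2.5000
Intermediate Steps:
h(q) = -q + 6/q (h(q) = q*(-1) + 6/q = -q + 6/q)
h(-4) + L(22, 0)*((-2 + n(0))*(-10)) = (-1*(-4) + 6/(-4)) + 0*((-2 + 0)*(-10)) = (4 + 6*(-1/4)) + 0*(-2*(-10)) = (4 - 3/2) + 0*20 = 5/2 + 0 = 5/2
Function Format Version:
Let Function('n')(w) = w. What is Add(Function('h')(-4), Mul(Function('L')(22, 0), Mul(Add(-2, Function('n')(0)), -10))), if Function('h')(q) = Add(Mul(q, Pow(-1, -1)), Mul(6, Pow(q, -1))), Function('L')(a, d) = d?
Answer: Rational(5, 2) ≈ 2.5000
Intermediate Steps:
Function('h')(q) = Add(Mul(-1, q), Mul(6, Pow(q, -1))) (Function('h')(q) = Add(Mul(q, -1), Mul(6, Pow(q, -1))) = Add(Mul(-1, q), Mul(6, Pow(q, -1))))
Add(Function('h')(-4), Mul(Function('L')(22, 0), Mul(Add(-2, Function('n')(0)), -10))) = Add(Add(Mul(-1, -4), Mul(6, Pow(-4, -1))), Mul(0, Mul(Add(-2, 0), -10))) = Add(Add(4, Mul(6, Rational(-1, 4))), Mul(0, Mul(-2, -10))) = Add(Add(4, Rational(-3, 2)), Mul(0, 20)) = Add(Rational(5, 2), 0) = Rational(5, 2)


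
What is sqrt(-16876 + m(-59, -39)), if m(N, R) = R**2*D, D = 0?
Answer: 2*I*sqrt(4219) ≈ 129.91*I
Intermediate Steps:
m(N, R) = 0 (m(N, R) = R**2*0 = 0)
sqrt(-16876 + m(-59, -39)) = sqrt(-16876 + 0) = sqrt(-16876) = 2*I*sqrt(4219)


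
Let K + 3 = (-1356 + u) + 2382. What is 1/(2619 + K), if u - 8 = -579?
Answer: 1/3071 ≈ 0.00032563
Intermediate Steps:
u = -571 (u = 8 - 579 = -571)
K = 452 (K = -3 + ((-1356 - 571) + 2382) = -3 + (-1927 + 2382) = -3 + 455 = 452)
1/(2619 + K) = 1/(2619 + 452) = 1/3071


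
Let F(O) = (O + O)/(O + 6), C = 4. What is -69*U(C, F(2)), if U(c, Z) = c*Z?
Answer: -138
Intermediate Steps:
F(O) = 2*O/(6 + O) (F(O) = (2*O)/(6 + O) = 2*O/(6 + O))
U(c, Z) = Z*c
-69*U(C, F(2)) = -69*2*2/(6 + 2)*4 = -69*2*2/8*4 = -69*2*2*(⅛)*4 = -69*4/2 = -69*2 = -138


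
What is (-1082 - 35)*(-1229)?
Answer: 1372793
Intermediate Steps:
(-1082 - 35)*(-1229) = -1117*(-1229) = 1372793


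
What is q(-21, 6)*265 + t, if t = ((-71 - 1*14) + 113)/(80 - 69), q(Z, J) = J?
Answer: 17518/11 ≈ 1592.5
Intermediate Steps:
t = 28/11 (t = ((-71 - 14) + 113)/11 = (-85 + 113)*(1/11) = 28*(1/11) = 28/11 ≈ 2.5455)
q(-21, 6)*265 + t = 6*265 + 28/11 = 1590 + 28/11 = 17518/11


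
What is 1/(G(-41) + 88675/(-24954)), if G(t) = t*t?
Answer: 24954/41858999 ≈ 0.00059614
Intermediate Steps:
G(t) = t**2
1/(G(-41) + 88675/(-24954)) = 1/((-41)**2 + 88675/(-24954)) = 1/(1681 + 88675*(-1/24954)) = 1/(1681 - 88675/24954) = 1/(41858999/24954) = 24954/41858999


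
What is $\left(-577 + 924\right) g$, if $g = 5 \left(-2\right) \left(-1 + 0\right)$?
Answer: $3470$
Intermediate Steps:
$g = 10$ ($g = \left(-10\right) \left(-1\right) = 10$)
$\left(-577 + 924\right) g = \left(-577 + 924\right) 10 = 347 \cdot 10 = 3470$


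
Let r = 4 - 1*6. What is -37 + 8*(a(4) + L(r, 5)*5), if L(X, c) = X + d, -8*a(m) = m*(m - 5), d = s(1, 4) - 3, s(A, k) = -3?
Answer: -353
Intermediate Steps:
r = -2 (r = 4 - 6 = -2)
d = -6 (d = -3 - 3 = -6)
a(m) = -m*(-5 + m)/8 (a(m) = -m*(m - 5)/8 = -m*(-5 + m)/8)
L(X, c) = -6 + X (L(X, c) = X - 6 = -6 + X)
-37 + 8*(a(4) + L(r, 5)*5) = -37 + 8*((1/8)*4*(5 - 1*4) + (-6 - 2)*5) = -37 + 8*((1/8)*4*(5 - 4) - 8*5) = -37 + 8*((1/8)*4*1 - 40) = -37 + 8*(1/2 - 40) = -37 + 8*(-79/2) = -37 - 316 = -353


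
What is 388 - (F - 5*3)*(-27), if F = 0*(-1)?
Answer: -17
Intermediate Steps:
F = 0
388 - (F - 5*3)*(-27) = 388 - (0 - 5*3)*(-27) = 388 - (0 - 15)*(-27) = 388 - (-15)*(-27) = 388 - 1*405 = 388 - 405 = -17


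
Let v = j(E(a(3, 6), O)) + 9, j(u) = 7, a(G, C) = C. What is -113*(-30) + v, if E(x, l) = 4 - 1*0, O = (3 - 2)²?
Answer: 3406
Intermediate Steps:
O = 1 (O = 1² = 1)
E(x, l) = 4 (E(x, l) = 4 + 0 = 4)
v = 16 (v = 7 + 9 = 16)
-113*(-30) + v = -113*(-30) + 16 = 3390 + 16 = 3406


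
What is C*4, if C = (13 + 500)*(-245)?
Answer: -502740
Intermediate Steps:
C = -125685 (C = 513*(-245) = -125685)
C*4 = -125685*4 = -502740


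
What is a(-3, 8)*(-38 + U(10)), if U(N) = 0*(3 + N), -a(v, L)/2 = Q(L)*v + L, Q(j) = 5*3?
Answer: -2812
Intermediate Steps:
Q(j) = 15
a(v, L) = -30*v - 2*L (a(v, L) = -2*(15*v + L) = -2*(L + 15*v) = -30*v - 2*L)
U(N) = 0
a(-3, 8)*(-38 + U(10)) = (-30*(-3) - 2*8)*(-38 + 0) = (90 - 16)*(-38) = 74*(-38) = -2812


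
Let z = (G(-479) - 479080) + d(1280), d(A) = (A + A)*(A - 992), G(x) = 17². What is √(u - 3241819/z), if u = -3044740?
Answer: I*√461314966828991/12309 ≈ 1744.9*I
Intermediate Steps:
G(x) = 289
d(A) = 2*A*(-992 + A) (d(A) = (2*A)*(-992 + A) = 2*A*(-992 + A))
z = 258489 (z = (289 - 479080) + 2*1280*(-992 + 1280) = -478791 + 2*1280*288 = -478791 + 737280 = 258489)
√(u - 3241819/z) = √(-3044740 - 3241819/258489) = √(-3044740 - 3241819*1/258489) = √(-3044740 - 463117/36927) = √(-112433577097/36927) = I*√461314966828991/12309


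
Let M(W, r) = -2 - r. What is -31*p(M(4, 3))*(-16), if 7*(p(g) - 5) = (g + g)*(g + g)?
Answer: 66960/7 ≈ 9565.7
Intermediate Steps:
p(g) = 5 + 4*g**2/7 (p(g) = 5 + ((g + g)*(g + g))/7 = 5 + ((2*g)*(2*g))/7 = 5 + (4*g**2)/7 = 5 + 4*g**2/7)
-31*p(M(4, 3))*(-16) = -31*(5 + 4*(-2 - 1*3)**2/7)*(-16) = -31*(5 + 4*(-2 - 3)**2/7)*(-16) = -31*(5 + (4/7)*(-5)**2)*(-16) = -31*(5 + (4/7)*25)*(-16) = -31*(5 + 100/7)*(-16) = -31*135/7*(-16) = -4185/7*(-16) = 66960/7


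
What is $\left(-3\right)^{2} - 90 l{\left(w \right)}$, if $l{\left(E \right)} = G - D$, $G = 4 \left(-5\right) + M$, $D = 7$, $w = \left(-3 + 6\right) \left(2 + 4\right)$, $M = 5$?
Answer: $1989$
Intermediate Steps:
$w = 18$ ($w = 3 \cdot 6 = 18$)
$G = -15$ ($G = 4 \left(-5\right) + 5 = -20 + 5 = -15$)
$l{\left(E \right)} = -22$ ($l{\left(E \right)} = -15 - 7 = -22$)
$\left(-3\right)^{2} - 90 l{\left(w \right)} = \left(-3\right)^{2} - -1980 = 9 + 1980 = 1989$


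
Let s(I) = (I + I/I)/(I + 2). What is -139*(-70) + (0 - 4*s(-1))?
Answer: 9730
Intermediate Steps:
s(I) = (1 + I)/(2 + I) (s(I) = (I + 1)/(2 + I) = (1 + I)/(2 + I))
-139*(-70) + (0 - 4*s(-1)) = -139*(-70) + (0 - 4*(1 - 1)/(2 - 1)) = 9730 + (0 - 4*0/1) = 9730 + (0 - 4*0) = 9730 + (0 + 0) = 9730 + 0 = 9730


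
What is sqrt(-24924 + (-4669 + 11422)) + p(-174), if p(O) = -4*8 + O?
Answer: -206 + 3*I*sqrt(2019) ≈ -206.0 + 134.8*I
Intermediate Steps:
p(O) = -32 + O
sqrt(-24924 + (-4669 + 11422)) + p(-174) = sqrt(-24924 + (-4669 + 11422)) + (-32 - 174) = sqrt(-24924 + 6753) - 206 = sqrt(-18171) - 206 = 3*I*sqrt(2019) - 206 = -206 + 3*I*sqrt(2019)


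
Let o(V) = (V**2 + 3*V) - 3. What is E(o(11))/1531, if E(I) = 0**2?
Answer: 0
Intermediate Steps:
o(V) = -3 + V**2 + 3*V
E(I) = 0
E(o(11))/1531 = 0/1531 = 0*(1/1531) = 0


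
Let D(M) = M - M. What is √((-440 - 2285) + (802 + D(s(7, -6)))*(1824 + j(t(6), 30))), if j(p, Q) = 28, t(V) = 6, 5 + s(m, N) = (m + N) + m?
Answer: 3*√164731 ≈ 1217.6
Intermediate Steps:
s(m, N) = -5 + N + 2*m (s(m, N) = -5 + ((m + N) + m) = -5 + ((N + m) + m) = -5 + (N + 2*m) = -5 + N + 2*m)
D(M) = 0
√((-440 - 2285) + (802 + D(s(7, -6)))*(1824 + j(t(6), 30))) = √((-440 - 2285) + (802 + 0)*(1824 + 28)) = √(-2725 + 802*1852) = √(-2725 + 1485304) = √1482579 = 3*√164731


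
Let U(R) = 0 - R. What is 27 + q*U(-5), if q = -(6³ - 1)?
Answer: -1048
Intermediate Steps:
U(R) = -R
q = -215 (q = -(216 - 1) = -1*215 = -215)
27 + q*U(-5) = 27 - (-215)*(-5) = 27 - 215*5 = 27 - 1075 = -1048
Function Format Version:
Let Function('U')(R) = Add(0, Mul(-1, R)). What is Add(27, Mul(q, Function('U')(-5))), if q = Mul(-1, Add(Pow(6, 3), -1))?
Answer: -1048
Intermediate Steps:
Function('U')(R) = Mul(-1, R)
q = -215 (q = Mul(-1, Add(216, -1)) = Mul(-1, 215) = -215)
Add(27, Mul(q, Function('U')(-5))) = Add(27, Mul(-215, Mul(-1, -5))) = Add(27, Mul(-215, 5)) = Add(27, -1075) = -1048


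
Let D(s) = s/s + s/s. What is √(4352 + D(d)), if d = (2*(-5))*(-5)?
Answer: √4354 ≈ 65.985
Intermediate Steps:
d = 50 (d = -10*(-5) = 50)
D(s) = 2 (D(s) = 1 + 1 = 2)
√(4352 + D(d)) = √(4352 + 2) = √4354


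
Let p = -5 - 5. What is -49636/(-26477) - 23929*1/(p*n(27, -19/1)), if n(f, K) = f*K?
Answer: -378935453/135827010 ≈ -2.7898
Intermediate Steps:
p = -10
n(f, K) = K*f
-49636/(-26477) - 23929*1/(p*n(27, -19/1)) = -49636/(-26477) - 23929/((-19/1*27)*(-10)) = -49636*(-1/26477) - 23929/((-19*1*27)*(-10)) = 49636/26477 - 23929/(-19*27*(-10)) = 49636/26477 - 23929/((-513*(-10))) = 49636/26477 - 23929/5130 = -378935453/135827010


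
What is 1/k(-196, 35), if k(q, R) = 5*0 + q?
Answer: -1/196 ≈ -0.0051020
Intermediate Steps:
k(q, R) = q (k(q, R) = 0 + q = q)
1/k(-196, 35) = 1/(-196) = -1/196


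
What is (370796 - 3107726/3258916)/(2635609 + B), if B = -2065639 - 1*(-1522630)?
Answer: 120838990941/681960762160 ≈ 0.17719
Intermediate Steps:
B = -543009 (B = -2065639 + 1522630 = -543009)
(370796 - 3107726/3258916)/(2635609 + B) = (370796 - 3107726/3258916)/(2635609 - 543009) = (370796 - 3107726*1/3258916)/2092600 = (370796 - 1553863/1629458)*(1/2092600) = (604194954705/1629458)*(1/2092600) = 120838990941/681960762160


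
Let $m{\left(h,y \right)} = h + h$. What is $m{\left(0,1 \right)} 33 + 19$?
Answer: $19$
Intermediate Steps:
$m{\left(h,y \right)} = 2 h$
$m{\left(0,1 \right)} 33 + 19 = 2 \cdot 0 \cdot 33 + 19 = 0 \cdot 33 + 19 = 0 + 19 = 19$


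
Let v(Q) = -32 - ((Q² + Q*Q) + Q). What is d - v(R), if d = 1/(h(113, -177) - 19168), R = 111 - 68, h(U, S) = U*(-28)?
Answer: 84258635/22332 ≈ 3773.0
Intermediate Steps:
h(U, S) = -28*U
R = 43
v(Q) = -32 - Q - 2*Q² (v(Q) = -32 - ((Q² + Q²) + Q) = -32 - (2*Q² + Q) = -32 - (Q + 2*Q²) = -32 + (-Q - 2*Q²) = -32 - Q - 2*Q²)
d = -1/22332 (d = 1/(-28*113 - 19168) = 1/(-3164 - 19168) = 1/(-22332) = -1/22332 ≈ -4.4779e-5)
d - v(R) = -1/22332 - (-32 - 1*43 - 2*43²) = -1/22332 - (-32 - 43 - 2*1849) = -1/22332 - (-32 - 43 - 3698) = -1/22332 - 1*(-3773) = -1/22332 + 3773 = 84258635/22332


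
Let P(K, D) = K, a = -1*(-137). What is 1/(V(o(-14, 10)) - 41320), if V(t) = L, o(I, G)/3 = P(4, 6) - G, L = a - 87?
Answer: -1/41270 ≈ -2.4231e-5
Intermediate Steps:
a = 137
L = 50 (L = 137 - 87 = 50)
o(I, G) = 12 - 3*G (o(I, G) = 3*(4 - G) = 12 - 3*G)
V(t) = 50
1/(V(o(-14, 10)) - 41320) = 1/(50 - 41320) = 1/(-41270) = -1/41270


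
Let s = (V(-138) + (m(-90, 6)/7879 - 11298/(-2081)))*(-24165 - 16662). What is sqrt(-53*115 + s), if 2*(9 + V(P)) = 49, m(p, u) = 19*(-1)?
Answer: I*sqrt(925298721307399285730)/32792398 ≈ 927.62*I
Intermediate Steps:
m(p, u) = -19
V(P) = 31/2 (V(P) = -9 + (1/2)*49 = -9 + 49/2 = 31/2)
s = -28016996978325/32792398 (s = (31/2 + (-19/7879 - 11298/(-2081)))*(-24165 - 16662) = (31/2 + (-19*1/7879 - 11298*(-1/2081)))*(-40827) = (31/2 + (-19/7879 + 11298/2081))*(-40827) = (31/2 + 88977403/16396199)*(-40827) = (686236975/32792398)*(-40827) = -28016996978325/32792398 ≈ -8.5438e+5)
sqrt(-53*115 + s) = sqrt(-53*115 - 28016996978325/32792398) = sqrt(-6095 - 28016996978325/32792398) = sqrt(-28216866644135/32792398) = I*sqrt(925298721307399285730)/32792398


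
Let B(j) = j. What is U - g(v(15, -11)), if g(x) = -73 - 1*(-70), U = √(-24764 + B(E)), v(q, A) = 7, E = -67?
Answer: 3 + 3*I*√2759 ≈ 3.0 + 157.58*I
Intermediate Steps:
U = 3*I*√2759 (U = √(-24764 - 67) = √(-24831) = 3*I*√2759 ≈ 157.58*I)
g(x) = -3 (g(x) = -73 + 70 = -3)
U - g(v(15, -11)) = 3*I*√2759 - 1*(-3) = 3*I*√2759 + 3 = 3 + 3*I*√2759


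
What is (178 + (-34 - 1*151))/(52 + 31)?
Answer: -7/83 ≈ -0.084337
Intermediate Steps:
(178 + (-34 - 1*151))/(52 + 31) = (178 + (-34 - 151))/83 = (178 - 185)*(1/83) = -7*1/83 = -7/83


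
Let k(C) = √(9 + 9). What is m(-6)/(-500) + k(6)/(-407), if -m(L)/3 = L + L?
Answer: -9/125 - 3*√2/407 ≈ -0.082424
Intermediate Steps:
k(C) = 3*√2 (k(C) = √18 = 3*√2)
m(L) = -6*L (m(L) = -3*(L + L) = -6*L)
m(-6)/(-500) + k(6)/(-407) = -6*(-6)/(-500) + (3*√2)/(-407) = 36*(-1/500) + (3*√2)*(-1/407) = -9/125 - 3*√2/407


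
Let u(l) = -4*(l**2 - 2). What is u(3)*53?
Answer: -1484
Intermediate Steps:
u(l) = 8 - 4*l**2 (u(l) = -4*(-2 + l**2) = 8 - 4*l**2)
u(3)*53 = (8 - 4*3**2)*53 = (8 - 4*9)*53 = (8 - 36)*53 = -28*53 = -1484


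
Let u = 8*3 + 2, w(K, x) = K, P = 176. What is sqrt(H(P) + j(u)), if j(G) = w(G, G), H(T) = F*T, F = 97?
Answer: sqrt(17098) ≈ 130.76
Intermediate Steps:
H(T) = 97*T
u = 26 (u = 24 + 2 = 26)
j(G) = G
sqrt(H(P) + j(u)) = sqrt(97*176 + 26) = sqrt(17072 + 26) = sqrt(17098)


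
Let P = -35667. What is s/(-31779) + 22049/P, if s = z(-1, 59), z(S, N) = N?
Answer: -26029612/41980059 ≈ -0.62005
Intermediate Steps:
s = 59
s/(-31779) + 22049/P = 59/(-31779) + 22049/(-35667) = 59*(-1/31779) + 22049*(-1/35667) = -59/31779 - 22049/35667 = -26029612/41980059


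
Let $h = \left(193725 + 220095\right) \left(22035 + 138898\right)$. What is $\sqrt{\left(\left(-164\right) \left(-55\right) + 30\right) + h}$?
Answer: $\sqrt{66597303110} \approx 2.5806 \cdot 10^{5}$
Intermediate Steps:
$h = 66597294060$ ($h = 413820 \cdot 160933 = 66597294060$)
$\sqrt{\left(\left(-164\right) \left(-55\right) + 30\right) + h} = \sqrt{\left(\left(-164\right) \left(-55\right) + 30\right) + 66597294060} = \sqrt{\left(9020 + 30\right) + 66597294060} = \sqrt{9050 + 66597294060} = \sqrt{66597303110}$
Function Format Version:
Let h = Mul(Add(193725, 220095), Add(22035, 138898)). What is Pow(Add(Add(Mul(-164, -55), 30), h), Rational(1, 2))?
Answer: Pow(66597303110, Rational(1, 2)) ≈ 2.5806e+5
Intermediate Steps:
h = 66597294060 (h = Mul(413820, 160933) = 66597294060)
Pow(Add(Add(Mul(-164, -55), 30), h), Rational(1, 2)) = Pow(Add(Add(Mul(-164, -55), 30), 66597294060), Rational(1, 2)) = Pow(Add(Add(9020, 30), 66597294060), Rational(1, 2)) = Pow(Add(9050, 66597294060), Rational(1, 2)) = Pow(66597303110, Rational(1, 2))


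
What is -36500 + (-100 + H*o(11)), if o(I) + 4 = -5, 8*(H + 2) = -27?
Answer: -292413/8 ≈ -36552.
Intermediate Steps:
H = -43/8 (H = -2 + (⅛)*(-27) = -2 - 27/8 = -43/8 ≈ -5.3750)
o(I) = -9 (o(I) = -4 - 5 = -9)
-36500 + (-100 + H*o(11)) = -36500 + (-100 - 43/8*(-9)) = -36500 + (-100 + 387/8) = -36500 - 413/8 = -292413/8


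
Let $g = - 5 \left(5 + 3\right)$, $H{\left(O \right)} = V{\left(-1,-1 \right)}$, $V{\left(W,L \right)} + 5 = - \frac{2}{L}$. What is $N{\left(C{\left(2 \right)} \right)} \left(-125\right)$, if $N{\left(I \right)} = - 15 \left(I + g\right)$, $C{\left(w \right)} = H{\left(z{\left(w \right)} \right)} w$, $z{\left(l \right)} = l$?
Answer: $-86250$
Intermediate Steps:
$V{\left(W,L \right)} = -5 - \frac{2}{L}$
$H{\left(O \right)} = -3$ ($H{\left(O \right)} = -5 - \frac{2}{-1} = -5 - -2 = -5 + 2 = -3$)
$g = -40$ ($g = \left(-5\right) 8 = -40$)
$C{\left(w \right)} = - 3 w$
$N{\left(I \right)} = 600 - 15 I$ ($N{\left(I \right)} = - 15 \left(I - 40\right) = - 15 \left(-40 + I\right) = 600 - 15 I$)
$N{\left(C{\left(2 \right)} \right)} \left(-125\right) = \left(600 - 15 \left(\left(-3\right) 2\right)\right) \left(-125\right) = \left(600 - -90\right) \left(-125\right) = \left(600 + 90\right) \left(-125\right) = 690 \left(-125\right) = -86250$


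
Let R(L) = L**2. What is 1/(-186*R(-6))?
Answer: -1/6696 ≈ -0.00014934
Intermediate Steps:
1/(-186*R(-6)) = 1/(-186*(-6)**2) = 1/(-186*36) = 1/(-6696) = -1/6696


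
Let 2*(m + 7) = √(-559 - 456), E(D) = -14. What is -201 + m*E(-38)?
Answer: -103 - 7*I*√1015 ≈ -103.0 - 223.01*I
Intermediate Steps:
m = -7 + I*√1015/2 (m = -7 + √(-559 - 456)/2 = -7 + √(-1015)/2 = -7 + (I*√1015)/2 = -7 + I*√1015/2 ≈ -7.0 + 15.93*I)
-201 + m*E(-38) = -201 + (-7 + I*√1015/2)*(-14) = -201 + (98 - 7*I*√1015) = -103 - 7*I*√1015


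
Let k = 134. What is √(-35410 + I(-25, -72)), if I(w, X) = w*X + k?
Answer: 2*I*√8369 ≈ 182.96*I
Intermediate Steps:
I(w, X) = 134 + X*w (I(w, X) = w*X + 134 = X*w + 134 = 134 + X*w)
√(-35410 + I(-25, -72)) = √(-35410 + (134 - 72*(-25))) = √(-35410 + (134 + 1800)) = √(-35410 + 1934) = √(-33476) = 2*I*√8369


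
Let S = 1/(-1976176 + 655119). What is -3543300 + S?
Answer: -4680901268101/1321057 ≈ -3.5433e+6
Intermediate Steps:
S = -1/1321057 (S = 1/(-1321057) = -1/1321057 ≈ -7.5697e-7)
-3543300 + S = -3543300 - 1/1321057 = -4680901268101/1321057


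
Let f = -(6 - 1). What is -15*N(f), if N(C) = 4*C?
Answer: 300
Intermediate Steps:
f = -5 (f = -1*5 = -5)
-15*N(f) = -60*(-5) = -15*(-20) = 300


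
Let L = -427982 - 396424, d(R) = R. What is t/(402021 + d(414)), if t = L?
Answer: -24982/12195 ≈ -2.0485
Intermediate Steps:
L = -824406
t = -824406
t/(402021 + d(414)) = -824406/(402021 + 414) = -824406/402435 = -824406*1/402435 = -24982/12195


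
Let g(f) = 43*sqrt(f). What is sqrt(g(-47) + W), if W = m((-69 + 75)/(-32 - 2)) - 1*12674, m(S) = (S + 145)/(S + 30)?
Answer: sqrt(-19269768 + 65403*I*sqrt(47))/39 ≈ 1.3094 + 112.56*I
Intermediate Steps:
m(S) = (145 + S)/(30 + S)
W = -6423256/507 (W = (145 + (-69 + 75)/(-32 - 2))/(30 + (-69 + 75)/(-32 - 2)) - 1*12674 = (145 + 6/(-34))/(30 + 6/(-34)) - 12674 = (145 + 6*(-1/34))/(30 + 6*(-1/34)) - 12674 = (145 - 3/17)/(30 - 3/17) - 12674 = (2462/17)/(507/17) - 12674 = (17/507)*(2462/17) - 12674 = 2462/507 - 12674 = -6423256/507 ≈ -12669.)
sqrt(g(-47) + W) = sqrt(43*sqrt(-47) - 6423256/507) = sqrt(43*(I*sqrt(47)) - 6423256/507) = sqrt(43*I*sqrt(47) - 6423256/507) = sqrt(-6423256/507 + 43*I*sqrt(47))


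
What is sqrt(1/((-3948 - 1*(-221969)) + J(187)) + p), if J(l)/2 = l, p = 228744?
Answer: sqrt(10910259837680995)/218395 ≈ 478.27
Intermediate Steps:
J(l) = 2*l
sqrt(1/((-3948 - 1*(-221969)) + J(187)) + p) = sqrt(1/((-3948 - 1*(-221969)) + 2*187) + 228744) = sqrt(1/((-3948 + 221969) + 374) + 228744) = sqrt(1/(218021 + 374) + 228744) = sqrt(1/218395 + 228744) = sqrt(49956545881/218395) = sqrt(10910259837680995)/218395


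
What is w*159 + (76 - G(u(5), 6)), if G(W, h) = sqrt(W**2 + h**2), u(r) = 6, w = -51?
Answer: -8033 - 6*sqrt(2) ≈ -8041.5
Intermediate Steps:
w*159 + (76 - G(u(5), 6)) = -51*159 + (76 - sqrt(6**2 + 6**2)) = -8109 + (76 - sqrt(36 + 36)) = -8109 + (76 - sqrt(72)) = -8109 + (76 - 6*sqrt(2)) = -8033 - 6*sqrt(2)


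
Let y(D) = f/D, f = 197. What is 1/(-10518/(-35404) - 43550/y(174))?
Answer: -3487294/134139409377 ≈ -2.5998e-5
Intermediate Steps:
y(D) = 197/D
1/(-10518/(-35404) - 43550/y(174)) = 1/(-10518/(-35404) - 43550/(197/174)) = 1/(-10518*(-1/35404) - 43550/(197*(1/174))) = 1/(5259/17702 - 43550/197/174) = 1/(5259/17702 - 43550*174/197) = 1/(5259/17702 - 7577700/197) = 1/(-134139409377/3487294) = -3487294/134139409377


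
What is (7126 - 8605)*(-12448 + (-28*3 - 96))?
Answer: 18676812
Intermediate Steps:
(7126 - 8605)*(-12448 + (-28*3 - 96)) = -1479*(-12448 + (-84 - 96)) = -1479*(-12448 - 180) = -1479*(-12628) = 18676812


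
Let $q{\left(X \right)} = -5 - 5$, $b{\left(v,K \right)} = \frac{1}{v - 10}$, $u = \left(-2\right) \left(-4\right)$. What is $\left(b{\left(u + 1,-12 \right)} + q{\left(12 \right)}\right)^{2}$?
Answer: $121$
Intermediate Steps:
$u = 8$
$b{\left(v,K \right)} = \frac{1}{-10 + v}$
$q{\left(X \right)} = -10$
$\left(b{\left(u + 1,-12 \right)} + q{\left(12 \right)}\right)^{2} = \left(\frac{1}{-10 + \left(8 + 1\right)} - 10\right)^{2} = \left(\frac{1}{-10 + 9} - 10\right)^{2} = \left(\frac{1}{-1} - 10\right)^{2} = \left(-1 - 10\right)^{2} = \left(-11\right)^{2} = 121$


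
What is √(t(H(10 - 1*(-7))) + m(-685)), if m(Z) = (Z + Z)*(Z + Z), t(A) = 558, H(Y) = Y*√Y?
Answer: √1877458 ≈ 1370.2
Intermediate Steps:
H(Y) = Y^(3/2)
m(Z) = 4*Z² (m(Z) = (2*Z)*(2*Z) = 4*Z²)
√(t(H(10 - 1*(-7))) + m(-685)) = √(558 + 4*(-685)²) = √(558 + 4*469225) = √(558 + 1876900) = √1877458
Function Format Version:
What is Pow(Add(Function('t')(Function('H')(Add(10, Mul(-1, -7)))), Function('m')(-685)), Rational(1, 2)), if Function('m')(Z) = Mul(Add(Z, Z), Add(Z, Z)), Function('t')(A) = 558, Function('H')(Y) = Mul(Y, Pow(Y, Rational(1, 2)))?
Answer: Pow(1877458, Rational(1, 2)) ≈ 1370.2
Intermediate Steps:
Function('H')(Y) = Pow(Y, Rational(3, 2))
Function('m')(Z) = Mul(4, Pow(Z, 2)) (Function('m')(Z) = Mul(Mul(2, Z), Mul(2, Z)) = Mul(4, Pow(Z, 2)))
Pow(Add(Function('t')(Function('H')(Add(10, Mul(-1, -7)))), Function('m')(-685)), Rational(1, 2)) = Pow(Add(558, Mul(4, Pow(-685, 2))), Rational(1, 2)) = Pow(Add(558, Mul(4, 469225)), Rational(1, 2)) = Pow(Add(558, 1876900), Rational(1, 2)) = Pow(1877458, Rational(1, 2))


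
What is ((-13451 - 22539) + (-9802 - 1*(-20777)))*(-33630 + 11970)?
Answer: 541824900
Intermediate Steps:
((-13451 - 22539) + (-9802 - 1*(-20777)))*(-33630 + 11970) = (-35990 + (-9802 + 20777))*(-21660) = (-35990 + 10975)*(-21660) = -25015*(-21660) = 541824900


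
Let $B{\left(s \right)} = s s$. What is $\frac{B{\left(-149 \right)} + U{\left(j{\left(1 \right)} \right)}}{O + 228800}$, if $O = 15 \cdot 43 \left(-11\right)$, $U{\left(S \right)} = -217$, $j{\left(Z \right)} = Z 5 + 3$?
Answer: $\frac{21984}{221705} \approx 0.099159$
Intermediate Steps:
$j{\left(Z \right)} = 3 + 5 Z$ ($j{\left(Z \right)} = 5 Z + 3 = 3 + 5 Z$)
$O = -7095$ ($O = 645 \left(-11\right) = -7095$)
$B{\left(s \right)} = s^{2}$
$\frac{B{\left(-149 \right)} + U{\left(j{\left(1 \right)} \right)}}{O + 228800} = \frac{\left(-149\right)^{2} - 217}{-7095 + 228800} = \frac{22201 - 217}{221705} = 21984 \cdot \frac{1}{221705} = \frac{21984}{221705}$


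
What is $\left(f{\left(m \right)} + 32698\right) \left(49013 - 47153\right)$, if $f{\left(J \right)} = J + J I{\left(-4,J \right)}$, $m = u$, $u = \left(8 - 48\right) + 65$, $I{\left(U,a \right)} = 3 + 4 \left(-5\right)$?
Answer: $60074280$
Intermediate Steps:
$I{\left(U,a \right)} = -17$ ($I{\left(U,a \right)} = 3 - 20 = -17$)
$u = 25$ ($u = -40 + 65 = 25$)
$m = 25$
$f{\left(J \right)} = - 16 J$ ($f{\left(J \right)} = J + J \left(-17\right) = J - 17 J = - 16 J$)
$\left(f{\left(m \right)} + 32698\right) \left(49013 - 47153\right) = \left(\left(-16\right) 25 + 32698\right) \left(49013 - 47153\right) = \left(-400 + 32698\right) 1860 = 32298 \cdot 1860 = 60074280$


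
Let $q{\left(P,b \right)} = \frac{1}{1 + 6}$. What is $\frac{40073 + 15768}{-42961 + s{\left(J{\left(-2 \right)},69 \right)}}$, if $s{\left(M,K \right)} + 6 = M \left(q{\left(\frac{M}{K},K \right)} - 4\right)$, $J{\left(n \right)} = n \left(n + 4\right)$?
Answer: $- \frac{390887}{300661} \approx -1.3001$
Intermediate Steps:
$q{\left(P,b \right)} = \frac{1}{7}$
$J{\left(n \right)} = n \left(4 + n\right)$
$s{\left(M,K \right)} = -6 - \frac{27 M}{7}$ ($s{\left(M,K \right)} = -6 + M \left(\frac{1}{7} - 4\right) = -6 + M \left(- \frac{27}{7}\right) = -6 - \frac{27 M}{7}$)
$\frac{40073 + 15768}{-42961 + s{\left(J{\left(-2 \right)},69 \right)}} = \frac{40073 + 15768}{-42961 - \left(6 + \frac{27 \left(- 2 \left(4 - 2\right)\right)}{7}\right)} = \frac{55841}{-42961 - \left(6 + \frac{27 \left(\left(-2\right) 2\right)}{7}\right)} = \frac{55841}{-42961 - - \frac{66}{7}} = \frac{55841}{-42961 + \left(-6 + \frac{108}{7}\right)} = \frac{55841}{-42961 + \frac{66}{7}} = \frac{55841}{- \frac{300661}{7}} = 55841 \left(- \frac{7}{300661}\right) = - \frac{390887}{300661}$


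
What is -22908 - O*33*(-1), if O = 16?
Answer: -22380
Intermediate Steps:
-22908 - O*33*(-1) = -22908 - 16*33*(-1) = -22908 - 528*(-1) = -22908 - 1*(-528) = -22908 + 528 = -22380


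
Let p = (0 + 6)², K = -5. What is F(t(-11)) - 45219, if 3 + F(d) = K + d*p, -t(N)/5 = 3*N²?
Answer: -110567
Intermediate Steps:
p = 36 (p = 6² = 36)
t(N) = -15*N²
F(d) = -8 + 36*d (F(d) = -3 + (-5 + d*36) = -3 + (-5 + 36*d) = -8 + 36*d)
F(t(-11)) - 45219 = (-8 + 36*(-15*(-11)²)) - 45219 = (-8 + 36*(-15*121)) - 45219 = (-8 + 36*(-1815)) - 45219 = (-8 - 65340) - 45219 = -65348 - 45219 = -110567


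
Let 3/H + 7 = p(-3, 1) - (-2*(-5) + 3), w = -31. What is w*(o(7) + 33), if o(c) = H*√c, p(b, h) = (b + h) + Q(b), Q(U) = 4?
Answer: -1023 + 31*√7/6 ≈ -1009.3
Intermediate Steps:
p(b, h) = 4 + b + h (p(b, h) = (b + h) + 4 = 4 + b + h)
H = -⅙ (H = 3/(-7 + ((4 - 3 + 1) - (-2*(-5) + 3))) = 3/(-7 + (2 - (10 + 3))) = 3/(-7 + (2 - 1*13)) = 3/(-7 + (2 - 13)) = 3/(-7 - 11) = 3/(-18) = 3*(-1/18) = -⅙ ≈ -0.16667)
o(c) = -√c/6
w*(o(7) + 33) = -31*(-√7/6 + 33) = -31*(33 - √7/6) = -1023 + 31*√7/6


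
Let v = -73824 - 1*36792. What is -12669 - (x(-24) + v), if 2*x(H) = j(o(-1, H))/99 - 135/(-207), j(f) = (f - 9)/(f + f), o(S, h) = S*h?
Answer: 7136786333/72864 ≈ 97947.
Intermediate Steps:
j(f) = (-9 + f)/(2*f) (j(f) = (-9 + f)/((2*f)) = (-9 + f)*(1/(2*f)) = (-9 + f)/(2*f))
x(H) = 15/46 - (-9 - H)/(396*H) (x(H) = (((-9 - H)/(2*((-H))))/99 - 135/(-207))/2 = (((-1/H)*(-9 - H)/2)*(1/99) - 135*(-1/207))/2 = (-(-9 - H)/(2*H)*(1/99) + 15/23)/2 = (-(-9 - H)/(198*H) + 15/23)/2 = (15/23 - (-9 - H)/(198*H))/2 = 15/46 - (-9 - H)/(396*H))
v = -110616 (v = -73824 - 36792 = -110616)
-12669 - (x(-24) + v) = -12669 - ((1/9108)*(207 + 2993*(-24))/(-24) - 110616) = -12669 - ((1/9108)*(-1/24)*(207 - 71832) - 110616) = -12669 - ((1/9108)*(-1/24)*(-71625) - 110616) = -12669 - (23875/72864 - 110616) = -12669 - 1*(-8059900349/72864) = -12669 + 8059900349/72864 = 7136786333/72864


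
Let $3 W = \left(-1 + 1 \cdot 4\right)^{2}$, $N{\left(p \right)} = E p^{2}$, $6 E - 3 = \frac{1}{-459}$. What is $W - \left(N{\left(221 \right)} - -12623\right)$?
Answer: $- \frac{2998844}{81} \approx -37023.0$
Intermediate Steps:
$E = \frac{688}{1377}$ ($E = \frac{1}{2} + \frac{1}{6 \left(-459\right)} = \frac{1}{2} + \frac{1}{6} \left(- \frac{1}{459}\right) = \frac{1}{2} - \frac{1}{2754} = \frac{688}{1377} \approx 0.49964$)
$N{\left(p \right)} = \frac{688 p^{2}}{1377}$
$W = 3$ ($W = \frac{\left(-1 + 1 \cdot 4\right)^{2}}{3} = \frac{\left(-1 + 4\right)^{2}}{3} = \frac{3^{2}}{3} = \frac{1}{3} \cdot 9 = 3$)
$W - \left(N{\left(221 \right)} - -12623\right) = 3 - \left(\frac{688 \cdot 221^{2}}{1377} - -12623\right) = 3 - \left(\frac{688}{1377} \cdot 48841 + 12623\right) = 3 - \left(\frac{1976624}{81} + 12623\right) = 3 - \frac{2999087}{81} = - \frac{2998844}{81}$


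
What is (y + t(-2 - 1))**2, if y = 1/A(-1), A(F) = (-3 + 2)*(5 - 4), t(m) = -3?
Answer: 16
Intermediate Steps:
A(F) = -1 (A(F) = -1*1 = -1)
y = -1 (y = 1/(-1) = -1)
(y + t(-2 - 1))**2 = (-1 - 3)**2 = (-4)**2 = 16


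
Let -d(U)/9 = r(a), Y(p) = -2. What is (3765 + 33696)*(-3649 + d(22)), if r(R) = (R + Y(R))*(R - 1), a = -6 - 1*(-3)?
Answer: -143438169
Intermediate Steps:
a = -3 (a = -6 + 3 = -3)
r(R) = (-1 + R)*(-2 + R) (r(R) = (R - 2)*(R - 1) = (-2 + R)*(-1 + R) = (-1 + R)*(-2 + R))
d(U) = -180 (d(U) = -9*(2 + (-3)² - 3*(-3)) = -9*(2 + 9 + 9) = -9*20 = -180)
(3765 + 33696)*(-3649 + d(22)) = (3765 + 33696)*(-3649 - 180) = 37461*(-3829) = -143438169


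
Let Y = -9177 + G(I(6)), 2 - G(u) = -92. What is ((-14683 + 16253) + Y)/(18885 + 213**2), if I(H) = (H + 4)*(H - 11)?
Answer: -7513/64254 ≈ -0.11693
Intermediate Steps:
I(H) = (-11 + H)*(4 + H) (I(H) = (4 + H)*(-11 + H) = (-11 + H)*(4 + H))
G(u) = 94 (G(u) = 2 - 1*(-92) = 2 + 92 = 94)
Y = -9083 (Y = -9177 + 94 = -9083)
((-14683 + 16253) + Y)/(18885 + 213**2) = ((-14683 + 16253) - 9083)/(18885 + 213**2) = (1570 - 9083)/(18885 + 45369) = -7513/64254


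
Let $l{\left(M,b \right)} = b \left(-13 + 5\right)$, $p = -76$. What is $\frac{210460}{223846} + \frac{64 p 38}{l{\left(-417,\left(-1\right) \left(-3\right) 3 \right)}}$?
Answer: $\frac{2586816062}{1007307} \approx 2568.1$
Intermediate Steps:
$l{\left(M,b \right)} = - 8 b$ ($l{\left(M,b \right)} = b \left(-8\right) = - 8 b$)
$\frac{210460}{223846} + \frac{64 p 38}{l{\left(-417,\left(-1\right) \left(-3\right) 3 \right)}} = \frac{210460}{223846} + \frac{64 \left(-76\right) 38}{\left(-8\right) \left(-1\right) \left(-3\right) 3} = 210460 \cdot \frac{1}{223846} + \frac{\left(-4864\right) 38}{\left(-8\right) 3 \cdot 3} = \frac{105230}{111923} - \frac{184832}{\left(-8\right) 9} = \frac{105230}{111923} - \frac{184832}{-72} = \frac{105230}{111923} - - \frac{23104}{9} = \frac{105230}{111923} + \frac{23104}{9} = \frac{2586816062}{1007307}$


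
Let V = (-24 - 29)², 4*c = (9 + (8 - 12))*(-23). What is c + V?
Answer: 11121/4 ≈ 2780.3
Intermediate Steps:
c = -115/4 (c = ((9 + (8 - 12))*(-23))/4 = ((9 - 4)*(-23))/4 = (5*(-23))/4 = (¼)*(-115) = -115/4 ≈ -28.750)
V = 2809 (V = (-53)² = 2809)
c + V = -115/4 + 2809 = 11121/4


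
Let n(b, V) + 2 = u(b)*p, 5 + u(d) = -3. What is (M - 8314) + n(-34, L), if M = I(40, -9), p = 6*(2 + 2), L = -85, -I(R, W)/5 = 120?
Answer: -9108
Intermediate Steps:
I(R, W) = -600 (I(R, W) = -5*120 = -600)
u(d) = -8 (u(d) = -5 - 3 = -8)
p = 24 (p = 6*4 = 24)
M = -600
n(b, V) = -194 (n(b, V) = -2 - 8*24 = -2 - 192 = -194)
(M - 8314) + n(-34, L) = (-600 - 8314) - 194 = -8914 - 194 = -9108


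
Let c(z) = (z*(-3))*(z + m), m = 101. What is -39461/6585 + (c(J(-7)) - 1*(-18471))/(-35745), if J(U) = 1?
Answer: -102009998/15692055 ≈ -6.5007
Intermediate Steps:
c(z) = -3*z*(101 + z) (c(z) = (z*(-3))*(z + 101) = (-3*z)*(101 + z) = -3*z*(101 + z))
-39461/6585 + (c(J(-7)) - 1*(-18471))/(-35745) = -39461/6585 + (-3*1*(101 + 1) - 1*(-18471))/(-35745) = -39461*1/6585 + (-3*1*102 + 18471)*(-1/35745) = -39461/6585 + (-306 + 18471)*(-1/35745) = -39461/6585 + 18165*(-1/35745) = -39461/6585 - 1211/2383 = -102009998/15692055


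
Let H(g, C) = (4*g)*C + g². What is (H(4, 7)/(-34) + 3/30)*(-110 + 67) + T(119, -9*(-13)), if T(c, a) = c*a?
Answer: 2393699/170 ≈ 14081.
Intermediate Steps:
H(g, C) = g² + 4*C*g (H(g, C) = 4*C*g + g² = g² + 4*C*g)
T(c, a) = a*c
(H(4, 7)/(-34) + 3/30)*(-110 + 67) + T(119, -9*(-13)) = ((4*(4 + 4*7))/(-34) + 3/30)*(-110 + 67) - 9*(-13)*119 = ((4*(4 + 28))*(-1/34) + 3*(1/30))*(-43) + 117*119 = ((4*32)*(-1/34) + ⅒)*(-43) + 13923 = (128*(-1/34) + ⅒)*(-43) + 13923 = (-64/17 + ⅒)*(-43) + 13923 = -623/170*(-43) + 13923 = 26789/170 + 13923 = 2393699/170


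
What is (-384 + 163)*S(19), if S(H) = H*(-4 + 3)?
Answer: 4199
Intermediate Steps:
S(H) = -H (S(H) = H*(-1) = -H)
(-384 + 163)*S(19) = (-384 + 163)*(-1*19) = -221*(-19) = 4199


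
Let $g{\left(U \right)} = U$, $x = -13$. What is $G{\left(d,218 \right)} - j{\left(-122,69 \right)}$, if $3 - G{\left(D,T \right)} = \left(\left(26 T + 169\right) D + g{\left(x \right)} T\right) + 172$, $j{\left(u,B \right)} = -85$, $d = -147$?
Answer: $860789$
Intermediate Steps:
$G{\left(D,T \right)} = -169 + 13 T - D \left(169 + 26 T\right)$ ($G{\left(D,T \right)} = 3 - \left(\left(\left(26 T + 169\right) D - 13 T\right) + 172\right) = 3 - \left(\left(\left(169 + 26 T\right) D - 13 T\right) + 172\right) = 3 - \left(\left(D \left(169 + 26 T\right) - 13 T\right) + 172\right) = 3 - \left(\left(- 13 T + D \left(169 + 26 T\right)\right) + 172\right) = 3 - \left(172 - 13 T + D \left(169 + 26 T\right)\right) = -169 + 13 T - D \left(169 + 26 T\right)$)
$G{\left(d,218 \right)} - j{\left(-122,69 \right)} = \left(-169 - -24843 + 13 \cdot 218 - \left(-3822\right) 218\right) - -85 = \left(-169 + 24843 + 2834 + 833196\right) + 85 = 860704 + 85 = 860789$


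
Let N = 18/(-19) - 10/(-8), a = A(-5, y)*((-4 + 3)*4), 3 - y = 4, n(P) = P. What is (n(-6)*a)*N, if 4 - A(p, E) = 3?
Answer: 138/19 ≈ 7.2632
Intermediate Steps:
y = -1 (y = 3 - 1*4 = 3 - 4 = -1)
A(p, E) = 1 (A(p, E) = 4 - 1*3 = 4 - 3 = 1)
a = -4 (a = 1*((-4 + 3)*4) = 1*(-1*4) = 1*(-4) = -4)
N = 23/76 (N = 18*(-1/19) - 10*(-1/8) = -18/19 + 5/4 = 23/76 ≈ 0.30263)
(n(-6)*a)*N = -6*(-4)*(23/76) = 24*(23/76) = 138/19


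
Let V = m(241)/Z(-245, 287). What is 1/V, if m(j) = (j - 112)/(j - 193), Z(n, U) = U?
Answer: 4592/43 ≈ 106.79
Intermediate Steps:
m(j) = (-112 + j)/(-193 + j)
V = 43/4592 (V = ((-112 + 241)/(-193 + 241))/287 = (129/48)*(1/287) = ((1/48)*129)*(1/287) = (43/16)*(1/287) = 43/4592 ≈ 0.0093641)
1/V = 1/(43/4592) = 4592/43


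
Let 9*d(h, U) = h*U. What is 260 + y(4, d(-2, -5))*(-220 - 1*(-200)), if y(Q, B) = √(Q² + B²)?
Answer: 260 - 40*√349/9 ≈ 176.97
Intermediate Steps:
d(h, U) = U*h/9 (d(h, U) = (h*U)/9 = (U*h)/9 = U*h/9)
y(Q, B) = √(B² + Q²)
260 + y(4, d(-2, -5))*(-220 - 1*(-200)) = 260 + √(((⅑)*(-5)*(-2))² + 4²)*(-220 - 1*(-200)) = 260 + √((10/9)² + 16)*(-220 + 200) = 260 + √(100/81 + 16)*(-20) = 260 + √(1396/81)*(-20) = 260 + (2*√349/9)*(-20) = 260 - 40*√349/9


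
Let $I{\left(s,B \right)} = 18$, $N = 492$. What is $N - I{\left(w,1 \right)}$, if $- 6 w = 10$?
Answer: $474$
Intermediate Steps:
$w = - \frac{5}{3}$ ($w = \left(- \frac{1}{6}\right) 10 = - \frac{5}{3} \approx -1.6667$)
$N - I{\left(w,1 \right)} = 492 - 18 = 474$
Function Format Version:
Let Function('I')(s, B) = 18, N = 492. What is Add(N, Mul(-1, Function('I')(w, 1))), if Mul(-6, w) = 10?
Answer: 474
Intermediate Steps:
w = Rational(-5, 3) (w = Mul(Rational(-1, 6), 10) = Rational(-5, 3) ≈ -1.6667)
Add(N, Mul(-1, Function('I')(w, 1))) = Add(492, Mul(-1, 18)) = Add(492, -18) = 474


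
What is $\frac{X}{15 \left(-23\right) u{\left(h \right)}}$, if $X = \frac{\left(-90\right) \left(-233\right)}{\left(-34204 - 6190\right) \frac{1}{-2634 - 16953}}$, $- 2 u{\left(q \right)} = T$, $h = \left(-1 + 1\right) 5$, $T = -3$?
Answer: $- \frac{9127542}{464531} \approx -19.649$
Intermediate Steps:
$h = 0$ ($h = 0 \cdot 5 = 0$)
$u{\left(q \right)} = \frac{3}{2}$ ($u{\left(q \right)} = \left(- \frac{1}{2}\right) \left(-3\right) = \frac{3}{2}$)
$X = \frac{205369695}{20197}$ ($X = \frac{20970}{\left(-40394\right) \frac{1}{-19587}} = \frac{20970}{\left(-40394\right) \left(- \frac{1}{19587}\right)} = \frac{20970}{\frac{40394}{19587}} = 20970 \cdot \frac{19587}{40394} = \frac{205369695}{20197} \approx 10168.0$)
$\frac{X}{15 \left(-23\right) u{\left(h \right)}} = \frac{205369695}{20197 \cdot 15 \left(-23\right) \frac{3}{2}} = \frac{205369695}{20197 \left(\left(-345\right) \frac{3}{2}\right)} = \frac{205369695}{20197 \left(- \frac{1035}{2}\right)} = \frac{205369695}{20197} \left(- \frac{2}{1035}\right) = - \frac{9127542}{464531}$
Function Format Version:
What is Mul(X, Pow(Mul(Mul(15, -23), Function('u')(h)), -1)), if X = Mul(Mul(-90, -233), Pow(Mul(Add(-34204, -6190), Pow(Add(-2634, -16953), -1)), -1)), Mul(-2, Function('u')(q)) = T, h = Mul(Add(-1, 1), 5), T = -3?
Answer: Rational(-9127542, 464531) ≈ -19.649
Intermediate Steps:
h = 0 (h = Mul(0, 5) = 0)
Function('u')(q) = Rational(3, 2) (Function('u')(q) = Mul(Rational(-1, 2), -3) = Rational(3, 2))
X = Rational(205369695, 20197) (X = Mul(20970, Pow(Mul(-40394, Pow(-19587, -1)), -1)) = Mul(20970, Pow(Mul(-40394, Rational(-1, 19587)), -1)) = Mul(20970, Pow(Rational(40394, 19587), -1)) = Mul(20970, Rational(19587, 40394)) = Rational(205369695, 20197) ≈ 10168.)
Mul(X, Pow(Mul(Mul(15, -23), Function('u')(h)), -1)) = Mul(Rational(205369695, 20197), Pow(Mul(Mul(15, -23), Rational(3, 2)), -1)) = Mul(Rational(205369695, 20197), Pow(Mul(-345, Rational(3, 2)), -1)) = Mul(Rational(205369695, 20197), Pow(Rational(-1035, 2), -1)) = Mul(Rational(205369695, 20197), Rational(-2, 1035)) = Rational(-9127542, 464531)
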